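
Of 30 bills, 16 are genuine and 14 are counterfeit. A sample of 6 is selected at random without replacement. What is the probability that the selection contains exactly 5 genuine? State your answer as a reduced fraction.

224/2175

There are C(30,6) = 593775 ways to choose 6 from 30.
Selections with exactly 5 genuine: choose 5 of the 16 genuine and 1 of the 14 counterfeit, C(16,5)·C(14,1) = 4368·14 = 61152.
Probability = 61152/593775 = 224/2175.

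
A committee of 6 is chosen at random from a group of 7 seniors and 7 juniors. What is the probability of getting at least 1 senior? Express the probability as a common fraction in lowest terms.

There are C(14,6) = 3003 ways to choose the 6.
The complement is all 6 are juniors: C(7,6) = 7.
Probability = 1 − 7/3003 = 2996/3003 = 428/429.

428/429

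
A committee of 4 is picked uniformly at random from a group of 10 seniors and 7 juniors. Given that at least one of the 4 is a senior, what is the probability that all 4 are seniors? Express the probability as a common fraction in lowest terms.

Work in counts. Selections with at least one senior: C(17,4) − C(7,4) = 2380 − 35 = 2345.
Of those, selections where all 4 are seniors: C(10,4) = 210.
Conditional probability = 210/2345 = 6/67.

6/67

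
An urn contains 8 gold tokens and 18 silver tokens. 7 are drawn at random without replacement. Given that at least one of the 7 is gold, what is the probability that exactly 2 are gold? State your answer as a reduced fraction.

Work in counts. Selections with at least one gold: C(26,7) − C(18,7) = 657800 − 31824 = 625976.
Of those, selections where exactly 2 are gold: C(8,2)·C(18,5) = 28·8568 = 239904.
Conditional probability = 239904/625976 = 29988/78247.

29988/78247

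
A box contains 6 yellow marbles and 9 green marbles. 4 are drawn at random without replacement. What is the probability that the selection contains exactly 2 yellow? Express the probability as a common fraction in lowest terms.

The sample space is all 4-subsets of the 15: C(15,4) = 1365.
Selections with exactly 2 yellow: choose 2 of the 6 yellow and 2 of the 9 green, C(6,2)·C(9,2) = 15·36 = 540.
Probability = 540/1365 = 36/91.

36/91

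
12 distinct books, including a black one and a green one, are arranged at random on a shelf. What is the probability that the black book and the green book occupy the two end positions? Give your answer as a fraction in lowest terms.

There are 12! = 479001600 arrangements.
Place the black book and the green book at the ends in 2 ways, arrange the remaining 10 in 10! = 3628800 ways: 2·3628800 = 7257600.
Probability = 7257600/479001600 = 1/66.

1/66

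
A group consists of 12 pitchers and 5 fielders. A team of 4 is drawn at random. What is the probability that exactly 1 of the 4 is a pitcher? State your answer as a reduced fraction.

6/119

There are C(17,4) = 2380 ways to choose 4 from 17.
Selections with exactly 1 pitcher: choose 1 of the 12 pitchers and 3 of the 5 fielders, C(12,1)·C(5,3) = 12·10 = 120.
Probability = 120/2380 = 6/119.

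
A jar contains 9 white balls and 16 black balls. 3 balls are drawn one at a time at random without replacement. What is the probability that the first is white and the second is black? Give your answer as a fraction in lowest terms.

6/25

Multiply the conditional probabilities at each draw: 9/25 · 16/24 = 144/600 = 6/25.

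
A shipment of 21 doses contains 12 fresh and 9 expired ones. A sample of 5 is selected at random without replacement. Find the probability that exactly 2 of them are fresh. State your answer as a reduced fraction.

88/323

The sample space is all 5-subsets of the 21: C(21,5) = 20349.
Selections with exactly 2 fresh: choose 2 of the 12 fresh and 3 of the 9 expired, C(12,2)·C(9,3) = 66·84 = 5544.
Probability = 5544/20349 = 88/323.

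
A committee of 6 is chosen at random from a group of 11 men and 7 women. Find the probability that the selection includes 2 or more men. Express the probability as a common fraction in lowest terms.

77/78

Total selections: C(18,6) = 18564.
Count the complement (fewer than 2 men): C(11,0)·C(7,6) + C(11,1)·C(7,5) = 7 + 231 = 238.
Probability = 1 − 238/18564 = 18326/18564 = 77/78.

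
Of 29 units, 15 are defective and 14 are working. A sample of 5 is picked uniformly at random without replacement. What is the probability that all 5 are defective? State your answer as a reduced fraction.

There are C(29,5) = 118755 possible selections.
Selections with all defective: C(15,5) = 3003.
Probability = 3003/118755 = 11/435.

11/435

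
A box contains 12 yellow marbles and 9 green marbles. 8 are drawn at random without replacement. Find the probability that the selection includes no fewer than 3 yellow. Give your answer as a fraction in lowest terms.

There are C(21,8) = 203490 ways to choose the 8.
Count the complement (fewer than 3 yellow): C(12,0)·C(9,8) + C(12,1)·C(9,7) + C(12,2)·C(9,6) = 9 + 432 + 5544 = 5985.
Probability = 1 − 5985/203490 = 197505/203490 = 33/34.

33/34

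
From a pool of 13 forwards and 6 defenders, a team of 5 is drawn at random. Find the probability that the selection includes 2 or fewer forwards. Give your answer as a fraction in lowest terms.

Total selections: C(19,5) = 11628.
Favorable selections (2 or fewer forwards): C(13,0)·C(6,5) + C(13,1)·C(6,4) + C(13,2)·C(6,3) = 6 + 195 + 1560 = 1761.
Probability = 1761/11628 = 587/3876.

587/3876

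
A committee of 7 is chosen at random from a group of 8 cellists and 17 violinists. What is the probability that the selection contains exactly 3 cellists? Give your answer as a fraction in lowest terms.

6664/24035

Total number of selections: C(25,7) = 480700.
Selections with exactly 3 cellists: choose 3 of the 8 cellists and 4 of the 17 violinists, C(8,3)·C(17,4) = 56·2380 = 133280.
Probability = 133280/480700 = 6664/24035.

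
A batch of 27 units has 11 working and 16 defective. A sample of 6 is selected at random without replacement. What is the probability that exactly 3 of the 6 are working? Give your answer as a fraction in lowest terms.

Total number of selections: C(27,6) = 296010.
Selections with exactly 3 working: choose 3 of the 11 working and 3 of the 16 defective, C(11,3)·C(16,3) = 165·560 = 92400.
Probability = 92400/296010 = 280/897.

280/897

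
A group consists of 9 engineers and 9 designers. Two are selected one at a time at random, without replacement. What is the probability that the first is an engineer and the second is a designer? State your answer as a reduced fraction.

9/34

Multiply the conditional probabilities at each draw: 9/18 · 9/17 = 81/306 = 9/34.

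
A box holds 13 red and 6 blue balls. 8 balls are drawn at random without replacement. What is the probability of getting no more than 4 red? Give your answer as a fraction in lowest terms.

107/646

Total selections: C(19,8) = 75582.
Favorable selections (no more than 4 red): C(13,2)·C(6,6) + C(13,3)·C(6,5) + C(13,4)·C(6,4) = 78 + 1716 + 10725 = 12519.
Probability = 12519/75582 = 107/646.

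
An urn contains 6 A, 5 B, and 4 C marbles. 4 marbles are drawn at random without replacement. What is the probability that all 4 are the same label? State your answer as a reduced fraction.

There are C(15,4) = 1365 ways to draw 4 marbles.
All same label: C(6,4) + C(5,4) + C(4,4) = 15 + 5 + 1 = 21.
Probability = 21/1365 = 1/65.

1/65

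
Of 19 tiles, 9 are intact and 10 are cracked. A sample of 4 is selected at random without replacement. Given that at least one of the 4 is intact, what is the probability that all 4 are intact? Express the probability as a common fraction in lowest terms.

21/611

Work in counts. Selections with at least one intact: C(19,4) − C(10,4) = 3876 − 210 = 3666.
Of those, selections where all 4 are intact: C(9,4) = 126.
Conditional probability = 126/3666 = 21/611.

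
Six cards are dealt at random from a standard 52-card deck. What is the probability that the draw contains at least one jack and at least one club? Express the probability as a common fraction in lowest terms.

There are C(52,6) = 20358520 possible draws.
By inclusion-exclusion on the complements, draws missing all jacks or all clubs: C(48,6) + C(39,6) − C(36,6) = 12271512 + 3262623 − 1947792 = 13586343.
So draws with at least one of each: 20358520 − 13586343 = 6772177, probability 6772177/20358520.

6772177/20358520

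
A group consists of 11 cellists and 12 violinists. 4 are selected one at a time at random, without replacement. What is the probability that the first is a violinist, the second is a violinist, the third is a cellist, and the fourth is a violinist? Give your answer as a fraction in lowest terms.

Multiply the conditional probabilities at each draw: 12/23 · 11/22 · 11/21 · 10/20 = 14520/212520 = 11/161.

11/161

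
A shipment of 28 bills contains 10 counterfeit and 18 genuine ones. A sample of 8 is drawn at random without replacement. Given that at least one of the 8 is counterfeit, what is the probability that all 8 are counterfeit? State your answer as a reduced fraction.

Work in counts. Selections with at least one counterfeit: C(28,8) − C(18,8) = 3108105 − 43758 = 3064347.
Of those, selections where all 8 are counterfeit: C(10,8) = 45.
Conditional probability = 45/3064347 = 5/340483.

5/340483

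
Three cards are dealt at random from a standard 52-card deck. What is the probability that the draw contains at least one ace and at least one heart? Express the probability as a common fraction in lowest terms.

There are C(52,3) = 22100 possible draws.
By inclusion-exclusion on the complements, draws missing all aces or all hearts: C(48,3) + C(39,3) − C(36,3) = 17296 + 9139 − 7140 = 19295.
So draws with at least one of each: 22100 − 19295 = 2805, probability 2805/22100 = 33/260.

33/260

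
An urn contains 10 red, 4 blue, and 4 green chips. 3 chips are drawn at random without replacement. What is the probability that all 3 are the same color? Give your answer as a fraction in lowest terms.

8/51

There are C(18,3) = 816 ways to draw 3 chips.
All same color: C(10,3) + C(4,3) + C(4,3) = 120 + 4 + 4 = 128.
Probability = 128/816 = 8/51.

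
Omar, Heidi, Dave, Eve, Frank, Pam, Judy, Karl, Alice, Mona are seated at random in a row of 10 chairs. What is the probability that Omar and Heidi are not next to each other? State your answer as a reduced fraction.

4/5

There are 10! = 3628800 arrangements.
Arrangements with Omar and Heidi adjacent: 2·9! = 725760.
So not adjacent: 3628800 − 725760 = 2903040, probability 2903040/3628800 = 4/5.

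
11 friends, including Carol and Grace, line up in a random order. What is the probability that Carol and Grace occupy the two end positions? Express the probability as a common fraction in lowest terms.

1/55

There are 11! = 39916800 arrangements.
Place Carol and Grace at the ends in 2 ways, arrange the remaining 9 in 9! = 362880 ways: 2·362880 = 725760.
Probability = 725760/39916800 = 1/55.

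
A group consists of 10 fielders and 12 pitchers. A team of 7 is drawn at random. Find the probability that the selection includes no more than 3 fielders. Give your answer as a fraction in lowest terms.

199/323

Total selections: C(22,7) = 170544.
Favorable selections (no more than 3 fielders): C(10,0)·C(12,7) + C(10,1)·C(12,6) + C(10,2)·C(12,5) + C(10,3)·C(12,4) = 792 + 9240 + 35640 + 59400 = 105072.
Probability = 105072/170544 = 199/323.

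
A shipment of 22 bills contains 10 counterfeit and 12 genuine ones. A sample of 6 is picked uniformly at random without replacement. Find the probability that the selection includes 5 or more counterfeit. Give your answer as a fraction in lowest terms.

14/323

There are C(22,6) = 74613 ways to choose the 6.
Favorable selections (5 or more counterfeit): C(10,5)·C(12,1) + C(10,6)·C(12,0) = 3024 + 210 = 3234.
Probability = 3234/74613 = 14/323.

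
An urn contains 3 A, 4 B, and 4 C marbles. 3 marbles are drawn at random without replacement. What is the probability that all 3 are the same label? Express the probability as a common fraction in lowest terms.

There are C(11,3) = 165 ways to draw 3 marbles.
All same label: C(3,3) + C(4,3) + C(4,3) = 1 + 4 + 4 = 9.
Probability = 9/165 = 3/55.

3/55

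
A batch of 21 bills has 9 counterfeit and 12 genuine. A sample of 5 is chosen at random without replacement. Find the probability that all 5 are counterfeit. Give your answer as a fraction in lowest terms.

2/323

There are C(21,5) = 20349 possible selections.
Selections with all counterfeit: C(9,5) = 126.
Probability = 126/20349 = 2/323.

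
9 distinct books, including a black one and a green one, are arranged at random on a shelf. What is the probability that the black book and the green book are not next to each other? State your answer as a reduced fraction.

There are 9! = 362880 arrangements.
Arrangements with the black book and the green book adjacent: 2·8! = 80640.
So not adjacent: 362880 − 80640 = 282240, probability 282240/362880 = 7/9.

7/9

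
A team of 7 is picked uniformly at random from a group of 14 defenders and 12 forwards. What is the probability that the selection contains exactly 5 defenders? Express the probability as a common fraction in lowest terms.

There are C(26,7) = 657800 ways to choose 7 from 26.
Selections with exactly 5 defenders: choose 5 of the 14 defenders and 2 of the 12 forwards, C(14,5)·C(12,2) = 2002·66 = 132132.
Probability = 132132/657800 = 231/1150.

231/1150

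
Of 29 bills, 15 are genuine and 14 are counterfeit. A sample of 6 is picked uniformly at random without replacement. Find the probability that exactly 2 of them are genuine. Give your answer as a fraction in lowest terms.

Total number of selections: C(29,6) = 475020.
Selections with exactly 2 genuine: choose 2 of the 15 genuine and 4 of the 14 counterfeit, C(15,2)·C(14,4) = 105·1001 = 105105.
Probability = 105105/475020 = 77/348.

77/348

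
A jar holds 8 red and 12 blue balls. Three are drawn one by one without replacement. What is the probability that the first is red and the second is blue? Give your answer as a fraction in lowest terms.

Multiply the conditional probabilities at each draw: 8/20 · 12/19 = 96/380 = 24/95.

24/95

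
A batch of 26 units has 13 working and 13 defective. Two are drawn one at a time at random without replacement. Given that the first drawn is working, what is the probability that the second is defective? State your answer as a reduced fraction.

13/25

After removing one working, 25 remain: 12 working and 13 defective.
So the probability the next is defective is 13/25.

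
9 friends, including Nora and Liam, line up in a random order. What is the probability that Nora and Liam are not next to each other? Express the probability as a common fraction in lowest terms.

There are 9! = 362880 arrangements.
Arrangements with Nora and Liam adjacent: 2·8! = 80640.
So not adjacent: 362880 − 80640 = 282240, probability 282240/362880 = 7/9.

7/9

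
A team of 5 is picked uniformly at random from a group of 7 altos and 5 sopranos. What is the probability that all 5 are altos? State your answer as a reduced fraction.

7/264

There are C(12,5) = 792 possible selections.
Selections with all altos: C(7,5) = 21.
Probability = 21/792 = 7/264.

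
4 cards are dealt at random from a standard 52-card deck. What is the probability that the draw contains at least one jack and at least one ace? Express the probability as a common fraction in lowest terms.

1332/20825

There are C(52,4) = 270725 possible draws.
By inclusion-exclusion on the complements, draws missing all jacks or all aces: C(48,4) + C(48,4) − C(44,4) = 194580 + 194580 − 135751 = 253409.
So draws with at least one of each: 270725 − 253409 = 17316, probability 17316/270725 = 1332/20825.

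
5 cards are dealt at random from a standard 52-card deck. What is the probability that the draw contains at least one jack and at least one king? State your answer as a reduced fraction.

6509/64974

There are C(52,5) = 2598960 possible draws.
By inclusion-exclusion on the complements, draws missing all jacks or all kings: C(48,5) + C(48,5) − C(44,5) = 1712304 + 1712304 − 1086008 = 2338600.
So draws with at least one of each: 2598960 − 2338600 = 260360, probability 260360/2598960 = 6509/64974.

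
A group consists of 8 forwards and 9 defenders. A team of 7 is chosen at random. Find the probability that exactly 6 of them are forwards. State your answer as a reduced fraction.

Total number of selections: C(17,7) = 19448.
Selections with exactly 6 forwards: choose 6 of the 8 forwards and 1 of the 9 defenders, C(8,6)·C(9,1) = 28·9 = 252.
Probability = 252/19448 = 63/4862.

63/4862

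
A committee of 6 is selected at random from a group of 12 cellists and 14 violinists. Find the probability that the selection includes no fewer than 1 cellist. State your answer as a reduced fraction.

Total selections: C(26,6) = 230230.
The complement is all 6 are violinists: C(14,6) = 3003.
Probability = 1 − 3003/230230 = 227227/230230 = 227/230.

227/230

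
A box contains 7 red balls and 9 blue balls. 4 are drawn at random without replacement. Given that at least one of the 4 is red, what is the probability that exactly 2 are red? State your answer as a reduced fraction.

Work in counts. Selections with at least one red: C(16,4) − C(9,4) = 1820 − 126 = 1694.
Of those, selections where exactly 2 are red: C(7,2)·C(9,2) = 21·36 = 756.
Conditional probability = 756/1694 = 54/121.

54/121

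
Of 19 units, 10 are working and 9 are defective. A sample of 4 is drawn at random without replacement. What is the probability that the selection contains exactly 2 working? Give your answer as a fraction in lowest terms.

135/323

There are C(19,4) = 3876 ways to choose 4 from 19.
Selections with exactly 2 working: choose 2 of the 10 working and 2 of the 9 defective, C(10,2)·C(9,2) = 45·36 = 1620.
Probability = 1620/3876 = 135/323.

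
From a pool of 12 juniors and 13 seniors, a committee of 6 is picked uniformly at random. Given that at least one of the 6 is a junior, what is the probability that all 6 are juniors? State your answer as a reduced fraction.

21/3986

Work in counts. Selections with at least one junior: C(25,6) − C(13,6) = 177100 − 1716 = 175384.
Of those, selections where all 6 are juniors: C(12,6) = 924.
Conditional probability = 924/175384 = 21/3986.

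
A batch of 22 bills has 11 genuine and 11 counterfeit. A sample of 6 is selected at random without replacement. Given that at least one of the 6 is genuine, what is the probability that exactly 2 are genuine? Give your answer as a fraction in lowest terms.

Work in counts. Selections with at least one genuine: C(22,6) − C(11,6) = 74613 − 462 = 74151.
Of those, selections where exactly 2 are genuine: C(11,2)·C(11,4) = 55·330 = 18150.
Conditional probability = 18150/74151 = 550/2247.

550/2247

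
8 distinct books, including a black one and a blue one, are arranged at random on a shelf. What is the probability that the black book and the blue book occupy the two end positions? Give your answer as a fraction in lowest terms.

There are 8! = 40320 arrangements.
Place the black book and the blue book at the ends in 2 ways, arrange the remaining 6 in 6! = 720 ways: 2·720 = 1440.
Probability = 1440/40320 = 1/28.

1/28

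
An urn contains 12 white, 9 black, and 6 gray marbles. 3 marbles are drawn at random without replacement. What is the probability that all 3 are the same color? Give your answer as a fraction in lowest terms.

36/325

There are C(27,3) = 2925 ways to draw 3 marbles.
All same color: C(12,3) + C(9,3) + C(6,3) = 220 + 84 + 20 = 324.
Probability = 324/2925 = 36/325.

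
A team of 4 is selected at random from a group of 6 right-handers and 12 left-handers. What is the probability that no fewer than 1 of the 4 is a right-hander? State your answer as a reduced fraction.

There are C(18,4) = 3060 ways to choose the 4.
Favorable selections (no fewer than 1 right-hander): C(6,1)·C(12,3) + C(6,2)·C(12,2) + C(6,3)·C(12,1) + C(6,4)·C(12,0) = 1320 + 990 + 240 + 15 = 2565.
Probability = 2565/3060 = 57/68.

57/68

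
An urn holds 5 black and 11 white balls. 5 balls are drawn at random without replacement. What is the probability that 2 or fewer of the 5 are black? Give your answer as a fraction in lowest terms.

There are C(16,5) = 4368 ways to choose the 5.
Favorable selections (2 or fewer black): C(5,0)·C(11,5) + C(5,1)·C(11,4) + C(5,2)·C(11,3) = 462 + 1650 + 1650 = 3762.
Probability = 3762/4368 = 627/728.

627/728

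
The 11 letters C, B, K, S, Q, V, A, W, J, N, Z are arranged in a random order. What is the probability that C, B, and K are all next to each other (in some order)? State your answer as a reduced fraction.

There are 11! = 39916800 arrangements.
Treat the three as one block: 9! placements × 3! orders within the block = 362880·6 = 2177280.
Probability = 2177280/39916800 = 3/55.

3/55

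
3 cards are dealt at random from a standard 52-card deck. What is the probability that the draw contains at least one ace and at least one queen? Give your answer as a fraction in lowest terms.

There are C(52,3) = 22100 possible draws.
By inclusion-exclusion on the complements, draws missing all aces or all queens: C(48,3) + C(48,3) − C(44,3) = 17296 + 17296 − 13244 = 21348.
So draws with at least one of each: 22100 − 21348 = 752, probability 752/22100 = 188/5525.

188/5525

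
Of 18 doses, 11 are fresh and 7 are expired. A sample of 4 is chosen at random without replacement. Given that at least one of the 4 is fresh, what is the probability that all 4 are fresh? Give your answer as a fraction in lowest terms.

6/55

Work in counts. Selections with at least one fresh: C(18,4) − C(7,4) = 3060 − 35 = 3025.
Of those, selections where all 4 are fresh: C(11,4) = 330.
Conditional probability = 330/3025 = 6/55.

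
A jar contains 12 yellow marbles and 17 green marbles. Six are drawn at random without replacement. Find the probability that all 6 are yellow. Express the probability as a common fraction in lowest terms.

11/5655

There are C(29,6) = 475020 possible selections.
Selections with all yellow: C(12,6) = 924.
Probability = 924/475020 = 11/5655.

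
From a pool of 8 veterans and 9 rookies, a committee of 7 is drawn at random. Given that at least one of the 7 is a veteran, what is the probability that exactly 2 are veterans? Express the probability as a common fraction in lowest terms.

Work in counts. Selections with at least one veteran: C(17,7) − C(9,7) = 19448 − 36 = 19412.
Of those, selections where exactly 2 are veterans: C(8,2)·C(9,5) = 28·126 = 3528.
Conditional probability = 3528/19412 = 882/4853.

882/4853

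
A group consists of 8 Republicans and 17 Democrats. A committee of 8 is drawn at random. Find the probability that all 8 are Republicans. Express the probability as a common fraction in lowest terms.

There are C(25,8) = 1081575 possible selections.
Selections with all Republicans: C(8,8) = 1.
Probability = 1/1081575.

1/1081575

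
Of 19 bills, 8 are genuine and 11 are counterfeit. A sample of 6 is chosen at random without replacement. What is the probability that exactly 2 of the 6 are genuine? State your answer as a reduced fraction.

Total number of selections: C(19,6) = 27132.
Selections with exactly 2 genuine: choose 2 of the 8 genuine and 4 of the 11 counterfeit, C(8,2)·C(11,4) = 28·330 = 9240.
Probability = 9240/27132 = 110/323.

110/323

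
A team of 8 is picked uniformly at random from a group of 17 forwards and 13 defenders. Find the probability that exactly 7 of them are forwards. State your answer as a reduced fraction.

19448/450225

The sample space is all 8-subsets of the 30: C(30,8) = 5852925.
Selections with exactly 7 forwards: choose 7 of the 17 forwards and 1 of the 13 defenders, C(17,7)·C(13,1) = 19448·13 = 252824.
Probability = 252824/5852925 = 19448/450225.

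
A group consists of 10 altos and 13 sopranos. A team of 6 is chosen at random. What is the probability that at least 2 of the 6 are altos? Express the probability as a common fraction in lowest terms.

2617/3059

There are C(23,6) = 100947 ways to choose the 6.
Favorable selections (at least 2 altos): C(10,2)·C(13,4) + C(10,3)·C(13,3) + C(10,4)·C(13,2) + C(10,5)·C(13,1) + C(10,6)·C(13,0) = 32175 + 34320 + 16380 + 3276 + 210 = 86361.
Probability = 86361/100947 = 2617/3059.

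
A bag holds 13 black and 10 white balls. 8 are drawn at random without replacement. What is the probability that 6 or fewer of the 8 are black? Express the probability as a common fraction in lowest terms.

14299/14858

There are C(23,8) = 490314 ways to choose the 8.
Count the complement (more than 6 black): C(13,7)·C(10,1) + C(13,8)·C(10,0) = 17160 + 1287 = 18447.
Probability = 1 − 18447/490314 = 471867/490314 = 14299/14858.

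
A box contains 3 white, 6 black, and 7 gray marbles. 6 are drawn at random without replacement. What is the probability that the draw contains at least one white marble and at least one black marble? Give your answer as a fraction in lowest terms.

6089/8008

There are C(16,6) = 8008 possible draws.
By inclusion-exclusion on the complements, draws missing all white or all black: C(13,6) + C(10,6) − C(7,6) = 1716 + 210 − 7 = 1919.
So draws with at least one of each: 8008 − 1919 = 6089, probability 6089/8008.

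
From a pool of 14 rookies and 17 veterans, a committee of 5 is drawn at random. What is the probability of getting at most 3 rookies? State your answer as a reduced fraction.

21556/24273

There are C(31,5) = 169911 ways to choose the 5.
Count the complement (more than 3 rookies): C(14,4)·C(17,1) + C(14,5)·C(17,0) = 17017 + 2002 = 19019.
Probability = 1 − 19019/169911 = 150892/169911 = 21556/24273.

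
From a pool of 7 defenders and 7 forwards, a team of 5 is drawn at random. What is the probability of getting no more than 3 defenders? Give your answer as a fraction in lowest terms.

There are C(14,5) = 2002 ways to choose the 5.
Count the complement (more than 3 defenders): C(7,4)·C(7,1) + C(7,5)·C(7,0) = 245 + 21 = 266.
Probability = 1 − 266/2002 = 1736/2002 = 124/143.

124/143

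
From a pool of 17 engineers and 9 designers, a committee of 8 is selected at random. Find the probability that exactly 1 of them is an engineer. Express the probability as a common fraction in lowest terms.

612/1562275

Total number of selections: C(26,8) = 1562275.
Selections with exactly 1 engineer: choose 1 of the 17 engineers and 7 of the 9 designers, C(17,1)·C(9,7) = 17·36 = 612.
Probability = 612/1562275.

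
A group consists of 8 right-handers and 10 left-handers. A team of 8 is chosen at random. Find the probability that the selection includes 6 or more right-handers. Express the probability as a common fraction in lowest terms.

Total selections: C(18,8) = 43758.
Favorable selections (6 or more right-handers): C(8,6)·C(10,2) + C(8,7)·C(10,1) + C(8,8)·C(10,0) = 1260 + 80 + 1 = 1341.
Probability = 1341/43758 = 149/4862.

149/4862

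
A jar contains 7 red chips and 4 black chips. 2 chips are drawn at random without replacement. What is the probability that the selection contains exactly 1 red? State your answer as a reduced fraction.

The sample space is all 2-subsets of the 11: C(11,2) = 55.
Selections with exactly 1 red: choose 1 of the 7 red and 1 of the 4 black, C(7,1)·C(4,1) = 7·4 = 28.
Probability = 28/55.

28/55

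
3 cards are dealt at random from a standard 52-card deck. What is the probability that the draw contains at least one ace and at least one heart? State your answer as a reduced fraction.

33/260

There are C(52,3) = 22100 possible draws.
By inclusion-exclusion on the complements, draws missing all aces or all hearts: C(48,3) + C(39,3) − C(36,3) = 17296 + 9139 − 7140 = 19295.
So draws with at least one of each: 22100 − 19295 = 2805, probability 2805/22100 = 33/260.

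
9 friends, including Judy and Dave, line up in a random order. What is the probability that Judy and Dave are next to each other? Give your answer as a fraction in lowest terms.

2/9

There are 9! = 362880 arrangements.
Treat Judy and Dave as a block: 8! arrangements of the blocks × 2 orders within the block = 2·40320 = 80640.
Probability = 80640/362880 = 2/9.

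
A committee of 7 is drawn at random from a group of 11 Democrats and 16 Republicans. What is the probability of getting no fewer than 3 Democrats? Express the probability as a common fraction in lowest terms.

Total selections: C(27,7) = 888030.
Favorable selections (no fewer than 3 Democrats): C(11,3)·C(16,4) + C(11,4)·C(16,3) + C(11,5)·C(16,2) + C(11,6)·C(16,1) + C(11,7)·C(16,0) = 300300 + 184800 + 55440 + 7392 + 330 = 548262.
Probability = 548262/888030 = 71/115.

71/115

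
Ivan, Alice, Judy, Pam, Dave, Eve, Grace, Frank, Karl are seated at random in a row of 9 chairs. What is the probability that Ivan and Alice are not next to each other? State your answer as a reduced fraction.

There are 9! = 362880 arrangements.
Arrangements with Ivan and Alice adjacent: 2·8! = 80640.
So not adjacent: 362880 − 80640 = 282240, probability 282240/362880 = 7/9.

7/9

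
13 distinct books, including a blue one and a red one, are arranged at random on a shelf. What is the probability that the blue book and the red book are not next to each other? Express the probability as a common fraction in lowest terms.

There are 13! = 6227020800 arrangements.
Arrangements with the blue book and the red book adjacent: 2·12! = 958003200.
So not adjacent: 6227020800 − 958003200 = 5269017600, probability 5269017600/6227020800 = 11/13.

11/13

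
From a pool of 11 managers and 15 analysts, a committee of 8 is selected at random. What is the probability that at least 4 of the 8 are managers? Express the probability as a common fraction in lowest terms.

999/2185

Total selections: C(26,8) = 1562275.
Count the complement (fewer than 4 managers): C(11,0)·C(15,8) + C(11,1)·C(15,7) + C(11,2)·C(15,6) + C(11,3)·C(15,5) = 6435 + 70785 + 275275 + 495495 = 847990.
Probability = 1 − 847990/1562275 = 714285/1562275 = 999/2185.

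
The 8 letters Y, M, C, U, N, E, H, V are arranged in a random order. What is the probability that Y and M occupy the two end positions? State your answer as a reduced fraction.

1/28

There are 8! = 40320 arrangements.
Place Y and M at the ends in 2 ways, arrange the remaining 6 in 6! = 720 ways: 2·720 = 1440.
Probability = 1440/40320 = 1/28.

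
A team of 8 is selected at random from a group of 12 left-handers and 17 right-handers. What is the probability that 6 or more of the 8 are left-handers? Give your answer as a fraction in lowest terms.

There are C(29,8) = 4292145 ways to choose the 8.
Favorable selections (6 or more left-handers): C(12,6)·C(17,2) + C(12,7)·C(17,1) + C(12,8)·C(17,0) = 125664 + 13464 + 495 = 139623.
Probability = 139623/4292145 = 4231/130065.

4231/130065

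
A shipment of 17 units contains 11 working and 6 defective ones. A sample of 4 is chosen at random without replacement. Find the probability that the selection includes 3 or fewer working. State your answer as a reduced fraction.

205/238

Total selections: C(17,4) = 2380.
The complement is exactly 4 working: C(11,4)·C(6,0) = 330.
Probability = 1 − 330/2380 = 2050/2380 = 205/238.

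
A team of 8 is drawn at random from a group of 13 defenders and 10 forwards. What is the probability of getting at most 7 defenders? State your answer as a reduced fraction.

14819/14858

There are C(23,8) = 490314 ways to choose the 8.
Favorable selections (at most 7 defenders): C(13,0)·C(10,8) + C(13,1)·C(10,7) + C(13,2)·C(10,6) + C(13,3)·C(10,5) + C(13,4)·C(10,4) + C(13,5)·C(10,3) + C(13,6)·C(10,2) + C(13,7)·C(10,1) = 45 + 1560 + 16380 + 72072 + 150150 + 154440 + 77220 + 17160 = 489027.
Probability = 489027/490314 = 14819/14858.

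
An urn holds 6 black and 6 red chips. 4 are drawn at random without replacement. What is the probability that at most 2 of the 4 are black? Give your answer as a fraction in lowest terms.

There are C(12,4) = 495 ways to choose the 4.
Count the complement (more than 2 black): C(6,3)·C(6,1) + C(6,4)·C(6,0) = 120 + 15 = 135.
Probability = 1 − 135/495 = 360/495 = 8/11.

8/11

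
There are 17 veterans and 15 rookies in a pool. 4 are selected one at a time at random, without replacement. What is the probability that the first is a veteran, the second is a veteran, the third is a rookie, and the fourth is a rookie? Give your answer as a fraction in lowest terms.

Multiply the conditional probabilities at each draw: 17/32 · 16/31 · 15/30 · 14/29 = 57120/863040 = 119/1798.

119/1798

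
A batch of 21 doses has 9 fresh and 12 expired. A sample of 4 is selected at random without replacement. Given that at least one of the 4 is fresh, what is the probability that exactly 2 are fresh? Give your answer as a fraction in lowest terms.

Work in counts. Selections with at least one fresh: C(21,4) − C(12,4) = 5985 − 495 = 5490.
Of those, selections where exactly 2 are fresh: C(9,2)·C(12,2) = 36·66 = 2376.
Conditional probability = 2376/5490 = 132/305.

132/305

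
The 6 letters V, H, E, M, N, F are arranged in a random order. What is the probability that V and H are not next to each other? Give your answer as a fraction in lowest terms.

There are 6! = 720 arrangements.
Arrangements with V and H adjacent: 2·5! = 240.
So not adjacent: 720 − 240 = 480, probability 480/720 = 2/3.

2/3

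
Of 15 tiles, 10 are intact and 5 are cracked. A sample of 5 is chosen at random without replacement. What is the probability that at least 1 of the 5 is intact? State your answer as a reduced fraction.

There are C(15,5) = 3003 ways to choose the 5.
The complement is all 5 are cracked: C(5,5) = 1.
Probability = 1 − 1/3003 = 3002/3003.

3002/3003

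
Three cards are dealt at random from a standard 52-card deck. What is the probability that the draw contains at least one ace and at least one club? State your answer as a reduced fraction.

33/260

There are C(52,3) = 22100 possible draws.
By inclusion-exclusion on the complements, draws missing all aces or all clubs: C(48,3) + C(39,3) − C(36,3) = 17296 + 9139 − 7140 = 19295.
So draws with at least one of each: 22100 − 19295 = 2805, probability 2805/22100 = 33/260.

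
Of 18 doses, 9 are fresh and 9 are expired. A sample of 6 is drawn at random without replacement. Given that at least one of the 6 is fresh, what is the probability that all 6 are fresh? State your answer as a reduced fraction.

1/220

Work in counts. Selections with at least one fresh: C(18,6) − C(9,6) = 18564 − 84 = 18480.
Of those, selections where all 6 are fresh: C(9,6) = 84.
Conditional probability = 84/18480 = 1/220.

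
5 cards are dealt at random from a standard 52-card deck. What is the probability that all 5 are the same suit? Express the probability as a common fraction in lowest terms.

33/16660

There are C(52,5) = 2598960 possible 5-card hands.
Hands of one suit: 4 suits × C(13,5) = 4·1287 = 5148.
Probability = 5148/2598960 = 33/16660.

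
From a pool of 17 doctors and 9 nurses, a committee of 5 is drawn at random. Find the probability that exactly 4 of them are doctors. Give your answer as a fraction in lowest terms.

1071/3289

The sample space is all 5-subsets of the 26: C(26,5) = 65780.
Selections with exactly 4 doctors: choose 4 of the 17 doctors and 1 of the 9 nurses, C(17,4)·C(9,1) = 2380·9 = 21420.
Probability = 21420/65780 = 1071/3289.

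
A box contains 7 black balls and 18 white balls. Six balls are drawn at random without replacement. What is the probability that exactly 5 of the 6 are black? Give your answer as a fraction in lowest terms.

The sample space is all 6-subsets of the 25: C(25,6) = 177100.
Selections with exactly 5 black: choose 5 of the 7 black and 1 of the 18 white, C(7,5)·C(18,1) = 21·18 = 378.
Probability = 378/177100 = 27/12650.

27/12650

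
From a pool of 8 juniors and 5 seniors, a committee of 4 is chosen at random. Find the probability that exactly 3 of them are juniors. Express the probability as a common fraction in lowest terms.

56/143

The sample space is all 4-subsets of the 13: C(13,4) = 715.
Selections with exactly 3 juniors: choose 3 of the 8 juniors and 1 of the 5 seniors, C(8,3)·C(5,1) = 56·5 = 280.
Probability = 280/715 = 56/143.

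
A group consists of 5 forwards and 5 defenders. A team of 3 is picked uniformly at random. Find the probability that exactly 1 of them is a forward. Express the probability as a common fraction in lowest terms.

5/12

Total number of selections: C(10,3) = 120.
Selections with exactly 1 forward: choose 1 of the 5 forwards and 2 of the 5 defenders, C(5,1)·C(5,2) = 5·10 = 50.
Probability = 50/120 = 5/12.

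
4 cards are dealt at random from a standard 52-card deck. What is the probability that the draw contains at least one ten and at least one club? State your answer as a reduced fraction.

52799/270725

There are C(52,4) = 270725 possible draws.
By inclusion-exclusion on the complements, draws missing all tens or all clubs: C(48,4) + C(39,4) − C(36,4) = 194580 + 82251 − 58905 = 217926.
So draws with at least one of each: 270725 − 217926 = 52799, probability 52799/270725.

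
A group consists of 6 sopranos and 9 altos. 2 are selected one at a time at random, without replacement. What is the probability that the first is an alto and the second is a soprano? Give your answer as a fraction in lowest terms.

9/35

Multiply the conditional probabilities at each draw: 9/15 · 6/14 = 54/210 = 9/35.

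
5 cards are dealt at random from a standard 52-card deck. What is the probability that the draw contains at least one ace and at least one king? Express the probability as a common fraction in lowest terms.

6509/64974

There are C(52,5) = 2598960 possible draws.
By inclusion-exclusion on the complements, draws missing all aces or all kings: C(48,5) + C(48,5) − C(44,5) = 1712304 + 1712304 − 1086008 = 2338600.
So draws with at least one of each: 2598960 − 2338600 = 260360, probability 260360/2598960 = 6509/64974.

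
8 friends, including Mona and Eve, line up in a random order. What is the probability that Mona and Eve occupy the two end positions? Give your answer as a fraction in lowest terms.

1/28

There are 8! = 40320 arrangements.
Place Mona and Eve at the ends in 2 ways, arrange the remaining 6 in 6! = 720 ways: 2·720 = 1440.
Probability = 1440/40320 = 1/28.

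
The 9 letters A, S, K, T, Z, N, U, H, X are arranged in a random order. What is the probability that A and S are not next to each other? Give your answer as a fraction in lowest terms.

There are 9! = 362880 arrangements.
Arrangements with A and S adjacent: 2·8! = 80640.
So not adjacent: 362880 − 80640 = 282240, probability 282240/362880 = 7/9.

7/9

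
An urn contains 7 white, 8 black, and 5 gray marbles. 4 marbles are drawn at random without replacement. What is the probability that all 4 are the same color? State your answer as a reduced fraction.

There are C(20,4) = 4845 ways to draw 4 marbles.
All same color: C(7,4) + C(8,4) + C(5,4) = 35 + 70 + 5 = 110.
Probability = 110/4845 = 22/969.

22/969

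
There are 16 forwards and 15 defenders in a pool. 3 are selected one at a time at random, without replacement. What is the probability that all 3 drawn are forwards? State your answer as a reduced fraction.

112/899

Multiply the conditional probabilities at each draw: 16/31 · 15/30 · 14/29 = 3360/26970 = 112/899.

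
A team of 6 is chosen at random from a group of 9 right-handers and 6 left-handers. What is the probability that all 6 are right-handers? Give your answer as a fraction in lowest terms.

There are C(15,6) = 5005 possible selections.
Selections with all right-handers: C(9,6) = 84.
Probability = 84/5005 = 12/715.

12/715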